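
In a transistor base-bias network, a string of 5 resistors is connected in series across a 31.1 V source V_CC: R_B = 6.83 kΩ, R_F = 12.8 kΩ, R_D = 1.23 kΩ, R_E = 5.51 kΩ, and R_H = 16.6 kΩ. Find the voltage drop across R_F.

Total series resistance ΣR = 6.83 + 12.8 + 1.23 + 5.51 + 16.6 = 42.97 kΩ.
Voltage divider: V = V_CC · (12.80 / 42.97) = 31.1 × 0.2979 = 9.264 V.

V ≈ 9.26 V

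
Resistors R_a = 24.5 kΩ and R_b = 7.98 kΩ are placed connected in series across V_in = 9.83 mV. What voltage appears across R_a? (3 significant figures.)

Series total: ΣR = 24.5 + 7.98 = 32.48 kΩ.
By the voltage-divider rule, V = 9.83 × 24.50/32.48 = 7.415 mV.

V ≈ 7.41 mV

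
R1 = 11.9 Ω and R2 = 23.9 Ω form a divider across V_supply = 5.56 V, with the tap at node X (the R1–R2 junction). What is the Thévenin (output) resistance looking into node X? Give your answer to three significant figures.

With V_supply suppressed (replaced by a short), R_th = R1 ‖ R2 = (11.90 × 23.9)/(11.90 + 23.9) = 7.944 Ω.

R_th ≈ 7.94 Ω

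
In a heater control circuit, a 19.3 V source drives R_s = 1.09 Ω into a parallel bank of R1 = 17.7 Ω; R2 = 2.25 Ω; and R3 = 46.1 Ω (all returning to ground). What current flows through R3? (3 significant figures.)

I ≈ 0.267 A

Equivalent of the parallel group: R_p = 1.913 Ω.
V_A by voltage divider: V_A = 19.3 × 1.913/(1.09 + 1.913) = 12.30 V.
Branch current I = V_A/R3 = 12.30/46.1 = 0.2667 A.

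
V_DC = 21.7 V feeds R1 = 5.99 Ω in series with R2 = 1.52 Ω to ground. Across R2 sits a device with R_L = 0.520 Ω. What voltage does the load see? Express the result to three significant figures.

R2 ‖ R_L = (1.52 × 0.520)/(1.52 + 0.520) = 0.3875 Ω.
Then V_out = V_DC · R2'/(R1 + R2') = 21.7 × 0.3875/6.377 = 1.318 V.

V_out ≈ 1.32 V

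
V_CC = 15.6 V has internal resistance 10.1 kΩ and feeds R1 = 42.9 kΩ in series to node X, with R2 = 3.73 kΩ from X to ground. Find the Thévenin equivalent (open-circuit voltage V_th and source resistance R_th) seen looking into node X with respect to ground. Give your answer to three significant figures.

R1' = 10.1 + 42.9 = 53.00 kΩ (source resistance + R1).
V_th is the unloaded tap voltage: V_CC · R2/(R1'+R2) = 15.6 × 0.06575 = 1.026 V.
Looking into X with the source shorted: R_th = R1'·R2/(R1'+R2) = 53.00 × 3.73/56.73 = 3.485 kΩ.

V_th ≈ 1.03 V, R_th ≈ 3.48 kΩ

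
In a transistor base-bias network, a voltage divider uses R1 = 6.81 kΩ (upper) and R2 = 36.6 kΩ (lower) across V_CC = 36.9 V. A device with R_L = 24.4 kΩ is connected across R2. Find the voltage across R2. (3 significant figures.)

V_out ≈ 25.2 V

First combine the lower leg with the load: R2 ‖ R_L = 14.64 kΩ.
Then V_out = V_CC · R2'/(R1 + R2') = 36.9 × 14.64/21.45 = 25.18 V.
(Unloaded it would be 31.1 V; the load pulls it down.)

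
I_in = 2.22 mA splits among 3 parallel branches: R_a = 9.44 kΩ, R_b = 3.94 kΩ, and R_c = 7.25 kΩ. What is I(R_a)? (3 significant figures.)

ΣG = 1/9.44 + 1/3.94 + 1/7.25 = 0.4977.
R_a takes the fraction G_k/ΣG = 0.1059/0.4977 = 0.2129, so I = 2.22 × 0.2129 = 0.4725 mA.

I ≈ 0.473 mA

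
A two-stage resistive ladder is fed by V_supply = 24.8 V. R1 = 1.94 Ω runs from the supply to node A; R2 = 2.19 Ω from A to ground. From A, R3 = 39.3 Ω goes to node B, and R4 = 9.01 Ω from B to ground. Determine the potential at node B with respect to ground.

The second stage (R3 + R4 = 48.31 Ω) loads node A in parallel with R2.
Effective lower resistance at A: R2 ‖ 48.31 = 2.095 Ω.
First divider: V_A = V_supply · 2.095/(1.94 + 2.095) = 12.88 V.
V_B = V_A × 0.1865 = 2.402 V.

V_B ≈ 2.40 V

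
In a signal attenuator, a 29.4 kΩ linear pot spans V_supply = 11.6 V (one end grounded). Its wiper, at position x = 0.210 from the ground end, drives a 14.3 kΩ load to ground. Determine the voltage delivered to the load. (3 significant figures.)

V_out ≈ 1.82 V

The pot divides into 23.23 kΩ above the wiper and 6.174 kΩ below.
(x·R_p) ‖ R_L = 4.312 kΩ.
Then V_out = V_supply · 4.312/(23.23 + 4.312) = 1.816 V.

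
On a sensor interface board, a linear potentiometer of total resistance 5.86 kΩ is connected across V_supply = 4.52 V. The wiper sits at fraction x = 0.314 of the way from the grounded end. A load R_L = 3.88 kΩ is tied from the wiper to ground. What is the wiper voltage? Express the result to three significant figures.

Lower segment x·R_p = 1.840 kΩ; upper segment (1−x)·R_p = 4.020 kΩ.
R_L loads the lower segment: effective lower R = 1.248 kΩ.
Then V_out = V_supply · 1.248/(4.020 + 1.248) = 1.071 V.
(Unloaded: V_out = x·V_supply = 1.42 V.)

V_out ≈ 1.07 V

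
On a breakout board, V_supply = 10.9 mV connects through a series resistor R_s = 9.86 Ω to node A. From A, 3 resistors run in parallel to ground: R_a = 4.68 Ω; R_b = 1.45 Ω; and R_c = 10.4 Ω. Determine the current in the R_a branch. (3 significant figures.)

I ≈ 0.215 mA

Combine the parallel branches: R_p = (1/4.68 + 1/1.45 + 1/10.4)⁻¹ = 1.001 Ω.
V_A by voltage divider: V_A = 10.9 × 1.001/(9.86 + 1.001) = 1.004 mV.
I(R_a) = V_A / R_a = 1.004/4.68 = 0.2146 mA.
(Equivalently: I_total = 1.004 mA, then current-divider fraction G_k/ΣG = 0.2138.)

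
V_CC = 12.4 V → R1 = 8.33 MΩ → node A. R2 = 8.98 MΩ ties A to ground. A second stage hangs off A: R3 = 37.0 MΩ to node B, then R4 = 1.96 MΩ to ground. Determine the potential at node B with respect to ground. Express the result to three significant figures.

V_B ≈ 0.291 V

Looking into the second stage from A: R3 + R4 = 38.96 MΩ appears in parallel with R2.
R2 ‖ (R3+R4) = 7.298 MΩ.
So V_A = 12.4 × 0.4670 = 5.791 V.
Then the unloaded second divider: V_B = V_A × R4/(R3+R4) = 5.791 × 0.05031 = 0.2913 V.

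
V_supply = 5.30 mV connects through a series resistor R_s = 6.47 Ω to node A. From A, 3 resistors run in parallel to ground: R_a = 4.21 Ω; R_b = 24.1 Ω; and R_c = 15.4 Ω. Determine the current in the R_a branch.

Combine the parallel branches: R_p = (1/4.21 + 1/24.1 + 1/15.4)⁻¹ = 2.907 Ω.
V_A by voltage divider: V_A = 5.30 × 2.907/(6.47 + 2.907) = 1.643 mV.
Branch current I = V_A/R_a = 1.643/4.21 = 0.3903 mA.

I ≈ 0.390 mA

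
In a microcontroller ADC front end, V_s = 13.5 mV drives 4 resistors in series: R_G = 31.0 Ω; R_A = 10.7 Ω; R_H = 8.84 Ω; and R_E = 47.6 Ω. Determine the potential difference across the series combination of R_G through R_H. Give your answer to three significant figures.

V ≈ 6.95 mV

Total series resistance ΣR = 31.0 + 10.7 + 8.84 + 47.6 = 98.14 Ω.
R_{R_G..R_H} = 31.0 + 10.7 + 8.84 = 50.54 Ω.
Voltage divider: V = V_s · (50.54 / 98.14) = 13.5 × 0.5150 = 6.952 mV.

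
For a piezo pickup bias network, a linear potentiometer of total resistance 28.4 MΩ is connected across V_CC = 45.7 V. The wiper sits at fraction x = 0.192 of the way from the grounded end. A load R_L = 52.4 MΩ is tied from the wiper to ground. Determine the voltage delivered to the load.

V_out ≈ 8.09 V

Lower segment x·R_p = 5.453 MΩ; upper segment (1−x)·R_p = 22.95 MΩ.
(x·R_p) ‖ R_L = 4.939 MΩ.
Loaded-divider output: V_out = 45.7 × 0.1771 = 8.094 V.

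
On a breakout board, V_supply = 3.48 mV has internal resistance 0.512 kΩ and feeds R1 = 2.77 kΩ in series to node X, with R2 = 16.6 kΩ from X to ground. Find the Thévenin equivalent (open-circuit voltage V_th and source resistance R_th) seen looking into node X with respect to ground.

V_th ≈ 2.91 mV, R_th ≈ 2.74 kΩ

R1' = 0.512 + 2.77 = 3.282 kΩ (source resistance + R1).
V_th is the unloaded tap voltage: V_supply · R2/(R1'+R2) = 3.48 × 0.8349 = 2.906 mV.
Zeroing V_supply shorts the top of R1' to ground, so R_th = R1' ‖ R2 = 2.740 kΩ.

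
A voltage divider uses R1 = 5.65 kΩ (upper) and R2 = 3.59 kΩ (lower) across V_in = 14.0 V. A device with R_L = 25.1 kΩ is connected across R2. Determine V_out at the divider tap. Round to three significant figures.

V_out ≈ 5.00 V

The load sits in parallel with R2, giving an effective lower resistance R2' = R2·R_L/(R2+R_L) = 3.141 kΩ.
Now apply the divider: V_out = 14.0 × 0.3573 = 5.002 V.
(Unloaded it would be 5.44 V; the load pulls it down.)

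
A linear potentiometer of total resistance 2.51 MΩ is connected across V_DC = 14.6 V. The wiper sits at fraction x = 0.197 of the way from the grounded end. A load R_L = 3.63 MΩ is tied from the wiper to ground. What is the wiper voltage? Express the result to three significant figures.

V_out ≈ 2.59 V

Split the track: R_lower = x·R_p = 0.4945 MΩ, R_upper = (1−x)·R_p = 2.016 MΩ.
(x·R_p) ‖ R_L = 0.4352 MΩ.
Loaded-divider output: V_out = 14.6 × 0.1776 = 2.593 V.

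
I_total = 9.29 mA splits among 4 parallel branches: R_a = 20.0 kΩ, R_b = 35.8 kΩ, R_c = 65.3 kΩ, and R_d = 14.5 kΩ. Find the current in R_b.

I ≈ 1.60 mA

Conductances: ΣG = 1/20.0 + 1/35.8 + 1/65.3 + 1/14.5 = 0.1622 (1/kΩ).
Current divider: I(R_b) = I_total · G_k/ΣG = 9.29 × (0.02793/0.1622) = 9.29 × 0.1722 = 1.600 mA.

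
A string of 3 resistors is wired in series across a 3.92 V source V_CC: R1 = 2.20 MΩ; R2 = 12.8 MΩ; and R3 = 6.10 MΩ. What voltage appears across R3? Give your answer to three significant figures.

V ≈ 1.13 V

ΣR = 2.20 + 12.8 + 6.10 = 21.10 MΩ.
V = V_CC · R/ΣR = 3.92 × 0.2891 = 1.133 V.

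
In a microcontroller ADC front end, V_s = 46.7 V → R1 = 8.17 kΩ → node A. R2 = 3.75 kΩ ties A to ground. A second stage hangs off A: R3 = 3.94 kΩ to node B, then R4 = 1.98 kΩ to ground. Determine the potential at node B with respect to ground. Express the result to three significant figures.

V_B ≈ 3.43 V

The second stage (R3 + R4 = 5.920 kΩ) loads node A in parallel with R2.
Effective lower resistance at A: R2 ‖ 5.920 = 2.296 kΩ.
So V_A = 46.7 × 0.2194 = 10.24 V.
Then the unloaded second divider: V_B = V_A × R4/(R3+R4) = 10.24 × 0.3345 = 3.426 V.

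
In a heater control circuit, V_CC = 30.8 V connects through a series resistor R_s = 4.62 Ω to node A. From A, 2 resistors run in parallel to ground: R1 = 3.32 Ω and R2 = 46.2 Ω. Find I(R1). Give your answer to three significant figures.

Combine the parallel branches: R_p = (1/3.32 + 1/46.2)⁻¹ = 3.097 Ω.
V_A = 30.8 × 3.097/7.717 = 12.36 V.
I(R1) = V_A / R1 = 12.36/3.32 = 3.723 A.

I ≈ 3.72 A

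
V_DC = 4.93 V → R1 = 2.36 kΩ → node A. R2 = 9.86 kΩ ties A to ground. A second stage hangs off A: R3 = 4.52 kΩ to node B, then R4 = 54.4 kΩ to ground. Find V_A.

Looking into the second stage from A: R3 + R4 = 58.92 kΩ appears in parallel with R2.
Effective lower resistance at A: R2 ‖ 58.92 = 8.447 kΩ.
So V_A = 4.93 × 0.7816 = 3.853 V.

V_A ≈ 3.85 V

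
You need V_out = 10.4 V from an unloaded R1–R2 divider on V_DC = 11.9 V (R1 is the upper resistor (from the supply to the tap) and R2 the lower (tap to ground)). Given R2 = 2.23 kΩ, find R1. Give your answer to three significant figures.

The divider ratio is R2/(R1+R2) = 10.4/11.9 = 0.8739.
Rearranging, R1 = R2·(1−k)/k = 2.23 × 0.1442 = 0.3216 kΩ.

R1 ≈ 0.322 kΩ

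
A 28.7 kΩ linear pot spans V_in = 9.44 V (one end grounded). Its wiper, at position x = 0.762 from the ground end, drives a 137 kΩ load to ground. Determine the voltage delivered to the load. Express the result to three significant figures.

Split the track: R_lower = x·R_p = 21.87 kΩ, R_upper = (1−x)·R_p = 6.831 kΩ.
Lower segment in parallel with the load: 21.87 ‖ 137 = 18.86 kΩ.
Loaded-divider output: V_out = 9.44 × 0.7341 = 6.930 V.
(Unloaded: V_out = x·V_in = 7.19 V.)

V_out ≈ 6.93 V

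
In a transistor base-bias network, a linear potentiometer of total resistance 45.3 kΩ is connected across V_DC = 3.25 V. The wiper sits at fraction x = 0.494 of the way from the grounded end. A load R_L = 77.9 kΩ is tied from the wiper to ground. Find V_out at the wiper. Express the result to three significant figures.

Lower segment x·R_p = 22.38 kΩ; upper segment (1−x)·R_p = 22.92 kΩ.
R_L loads the lower segment: effective lower R = 17.38 kΩ.
V_out = 3.25 × 17.38/(22.92 + 17.38) = 1.402 V.
(Unloaded: V_out = x·V_DC = 1.61 V.)

V_out ≈ 1.40 V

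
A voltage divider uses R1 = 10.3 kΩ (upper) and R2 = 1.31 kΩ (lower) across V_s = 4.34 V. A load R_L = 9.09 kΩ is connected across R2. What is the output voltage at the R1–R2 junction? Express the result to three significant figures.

V_out ≈ 0.434 V

R2 ‖ R_L = (1.31 × 9.09)/(1.31 + 9.09) = 1.145 kΩ.
Now apply the divider: V_out = 4.34 × 0.1000 = 0.4342 V.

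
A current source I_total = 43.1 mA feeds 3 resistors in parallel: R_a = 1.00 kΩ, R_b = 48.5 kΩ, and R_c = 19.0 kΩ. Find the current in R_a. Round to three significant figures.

Conductances: ΣG = 1/1.00 + 1/48.5 + 1/19.0 = 1.073 (1/kΩ).
Current divider: I(R_a) = I_total · G_k/ΣG = 43.1 × (1.000/1.073) = 43.1 × 0.9317 = 40.16 mA.

I ≈ 40.2 mA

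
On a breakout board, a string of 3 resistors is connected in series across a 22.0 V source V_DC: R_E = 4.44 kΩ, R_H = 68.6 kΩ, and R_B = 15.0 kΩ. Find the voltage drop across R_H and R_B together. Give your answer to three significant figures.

ΣR = 4.44 + 68.6 + 15.0 = 88.04 kΩ.
R_{R_H..R_B} = 68.6 + 15.0 = 83.60 kΩ.
V = V_DC · R/ΣR = 22.0 × 0.9496 = 20.89 V.

V ≈ 20.9 V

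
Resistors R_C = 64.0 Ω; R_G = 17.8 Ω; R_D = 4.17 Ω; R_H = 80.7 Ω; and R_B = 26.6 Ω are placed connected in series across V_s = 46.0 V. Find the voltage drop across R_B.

V ≈ 6.33 V

Series total: ΣR = 64.0 + 17.8 + 4.17 + 80.7 + 26.6 = 193.3 Ω.
By the voltage-divider rule, V = 46.0 × 26.60/193.3 = 6.331 V.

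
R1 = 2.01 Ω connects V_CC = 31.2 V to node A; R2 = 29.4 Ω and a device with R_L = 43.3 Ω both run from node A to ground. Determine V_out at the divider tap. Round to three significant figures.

The load sits in parallel with R2, giving an effective lower resistance R2' = R2·R_L/(R2+R_L) = 17.51 Ω.
Voltage divider with the loaded lower leg: V_out = 31.2 × 17.51/(2.01 + 17.51) = 31.2 × 0.8970 = 27.99 V.
(Unloaded it would be 29.2 V; the load pulls it down.)

V_out ≈ 28.0 V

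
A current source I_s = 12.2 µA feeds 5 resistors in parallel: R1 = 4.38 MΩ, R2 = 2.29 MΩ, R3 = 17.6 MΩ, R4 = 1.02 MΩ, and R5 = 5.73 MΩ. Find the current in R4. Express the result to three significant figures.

Conductances: ΣG = 1/4.38 + 1/2.29 + 1/17.6 + 1/1.02 + 1/5.73 = 1.877 (1/MΩ).
Current divider: I(R4) = I_s · G_k/ΣG = 12.2 × (0.9804/1.877) = 12.2 × 0.5224 = 6.373 µA.

I ≈ 6.37 µA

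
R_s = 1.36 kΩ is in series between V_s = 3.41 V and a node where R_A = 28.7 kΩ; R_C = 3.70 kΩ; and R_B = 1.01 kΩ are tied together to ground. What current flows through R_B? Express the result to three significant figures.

I ≈ 1.22 mA

Parallel bank: R_p = 1/(1/28.7 + 1/3.70 + 1/1.01) = 0.7721 kΩ.
Node voltage V_A = V_s · R_p/(R_s + R_p) = 3.41 × 0.3621 = 1.235 V.
Branch current I = V_A/R_B = 1.235/1.01 = 1.223 mA.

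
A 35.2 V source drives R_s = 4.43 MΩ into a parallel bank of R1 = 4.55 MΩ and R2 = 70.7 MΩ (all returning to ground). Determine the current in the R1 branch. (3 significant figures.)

Equivalent of the parallel group: R_p = 4.275 MΩ.
Node voltage V_A = V_s · R_p/(R_s + R_p) = 35.2 × 0.4911 = 17.29 V.
Branch current I = V_A/R1 = 17.29/4.55 = 3.799 µA.
(Check via current divider: I_total = 4.044 µA; share G_k/ΣG = 0.9395 → same result.)

I ≈ 3.80 µA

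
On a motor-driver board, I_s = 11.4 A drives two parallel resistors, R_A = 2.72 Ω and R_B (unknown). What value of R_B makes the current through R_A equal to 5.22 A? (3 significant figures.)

R_B ≈ 2.30 Ω

In a two-way split, I_A/I_s = R_B/(R_A + R_B).
With f = 0.4579, R_B = R_A · f/(1−f) = 2.72 × 0.8447 = 2.297 Ω.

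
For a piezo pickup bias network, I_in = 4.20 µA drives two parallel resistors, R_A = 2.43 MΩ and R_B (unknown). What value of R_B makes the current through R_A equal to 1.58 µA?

R_B ≈ 1.47 MΩ

Two-branch current divider: I_A = I_in · R_B/(R_A + R_B).
With f = 0.3762, R_B = R_A · f/(1−f) = 2.43 × 0.6031 = 1.465 MΩ.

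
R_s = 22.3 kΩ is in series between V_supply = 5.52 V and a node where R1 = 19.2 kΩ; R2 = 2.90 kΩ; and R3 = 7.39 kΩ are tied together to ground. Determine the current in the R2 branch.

I ≈ 0.148 mA

Combine the parallel branches: R_p = (1/19.2 + 1/2.90 + 1/7.39)⁻¹ = 1.879 kΩ.
Node voltage V_A = V_supply · R_p/(R_s + R_p) = 5.52 × 0.07771 = 0.4289 V.
I(R2) = V_A / R2 = 0.4289/2.90 = 0.1479 mA.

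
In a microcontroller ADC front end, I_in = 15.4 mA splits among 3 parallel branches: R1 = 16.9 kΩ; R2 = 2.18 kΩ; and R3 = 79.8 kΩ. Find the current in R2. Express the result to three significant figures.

I ≈ 13.3 mA

Conductances: ΣG = 1/16.9 + 1/2.18 + 1/79.8 = 0.5304 (1/kΩ).
By the current-divider rule, I = I_in · G_k/ΣG = 15.4 × 0.8648 = 13.32 mA.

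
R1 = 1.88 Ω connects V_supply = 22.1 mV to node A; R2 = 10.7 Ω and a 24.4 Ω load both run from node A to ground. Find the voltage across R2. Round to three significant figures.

First combine the lower leg with the load: R2 ‖ R_L = 7.438 Ω.
Now apply the divider: V_out = 22.1 × 0.7982 = 17.64 mV.
(Unloaded it would be 18.8 mV; the load pulls it down.)

V_out ≈ 17.6 mV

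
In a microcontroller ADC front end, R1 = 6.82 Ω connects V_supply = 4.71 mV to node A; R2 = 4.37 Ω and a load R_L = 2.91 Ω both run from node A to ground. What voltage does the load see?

R2 ‖ R_L = (4.37 × 2.91)/(4.37 + 2.91) = 1.747 Ω.
Now apply the divider: V_out = 4.71 × 0.2039 = 0.9604 mV.

V_out ≈ 0.960 mV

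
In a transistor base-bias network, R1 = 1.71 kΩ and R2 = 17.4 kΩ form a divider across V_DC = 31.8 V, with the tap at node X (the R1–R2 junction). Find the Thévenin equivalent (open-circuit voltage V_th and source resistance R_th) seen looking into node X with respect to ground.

With X open, the divider is unloaded: V_th = 31.8 × 17.4/19.11 = 28.95 V.
Looking into X with the source shorted: R_th = R1·R2/(R1+R2) = 1.710 × 17.4/19.11 = 1.557 kΩ.

V_th ≈ 29.0 V, R_th ≈ 1.56 kΩ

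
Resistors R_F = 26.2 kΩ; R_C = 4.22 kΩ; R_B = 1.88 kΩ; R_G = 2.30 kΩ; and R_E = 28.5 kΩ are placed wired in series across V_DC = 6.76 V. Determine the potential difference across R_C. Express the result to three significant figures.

V ≈ 0.452 V

Total series resistance ΣR = 26.2 + 4.22 + 1.88 + 2.30 + 28.5 = 63.10 kΩ.
Voltage divider: V = V_DC · (4.220 / 63.10) = 6.76 × 0.06688 = 0.4521 V.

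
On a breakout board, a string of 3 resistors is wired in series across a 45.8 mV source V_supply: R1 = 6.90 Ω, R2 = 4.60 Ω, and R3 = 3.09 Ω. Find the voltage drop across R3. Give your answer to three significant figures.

Series total: ΣR = 6.90 + 4.60 + 3.09 = 14.59 Ω.
By the voltage-divider rule, V = 45.8 × 3.090/14.59 = 9.700 mV.

V ≈ 9.70 mV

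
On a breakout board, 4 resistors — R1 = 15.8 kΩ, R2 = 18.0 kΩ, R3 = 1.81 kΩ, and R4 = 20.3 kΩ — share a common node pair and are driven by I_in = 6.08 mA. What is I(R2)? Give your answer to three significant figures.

ΣG = 1/15.8 + 1/18.0 + 1/1.81 + 1/20.3 = 0.7206.
R2 takes the fraction G_k/ΣG = 0.05556/0.7206 = 0.07710, so I = 6.08 × 0.07710 = 0.4687 mA.

I ≈ 0.469 mA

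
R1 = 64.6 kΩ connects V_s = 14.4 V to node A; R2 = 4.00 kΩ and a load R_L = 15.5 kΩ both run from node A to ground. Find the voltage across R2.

R2 ‖ R_L = (4.00 × 15.5)/(4.00 + 15.5) = 3.179 kΩ.
Voltage divider with the loaded lower leg: V_out = 14.4 × 3.179/(64.6 + 3.179) = 14.4 × 0.04691 = 0.6755 V.
(Unloaded it would be 0.840 V; the load pulls it down.)

V_out ≈ 0.675 V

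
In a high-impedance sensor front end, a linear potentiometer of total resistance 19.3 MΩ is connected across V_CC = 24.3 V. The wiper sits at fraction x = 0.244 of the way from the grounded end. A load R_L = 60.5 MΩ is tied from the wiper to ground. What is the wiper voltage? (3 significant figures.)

V_out ≈ 5.60 V

The pot divides into 14.59 MΩ above the wiper and 4.709 MΩ below.
Lower segment in parallel with the load: 4.709 ‖ 60.5 = 4.369 MΩ.
Loaded-divider output: V_out = 24.3 × 0.2304 = 5.600 V.
(Unloaded: V_out = x·V_CC = 5.93 V.)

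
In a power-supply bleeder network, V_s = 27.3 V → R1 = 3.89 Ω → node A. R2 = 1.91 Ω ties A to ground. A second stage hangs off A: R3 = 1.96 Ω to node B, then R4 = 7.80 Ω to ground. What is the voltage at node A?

V_A ≈ 7.95 V

The second stage (R3 + R4 = 9.760 Ω) loads node A in parallel with R2.
R2 ‖ (R3+R4) = 1.597 Ω.
First divider: V_A = V_s · 1.597/(3.89 + 1.597) = 7.947 V.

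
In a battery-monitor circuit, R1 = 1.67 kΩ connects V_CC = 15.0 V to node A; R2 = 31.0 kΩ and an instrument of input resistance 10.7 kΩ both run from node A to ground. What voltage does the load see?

V_out ≈ 12.4 V

R2 ‖ R_L = (31.0 × 10.7)/(31.0 + 10.7) = 7.954 kΩ.
Now apply the divider: V_out = 15.0 × 0.8265 = 12.40 V.
(Unloaded it would be 14.2 V; the load pulls it down.)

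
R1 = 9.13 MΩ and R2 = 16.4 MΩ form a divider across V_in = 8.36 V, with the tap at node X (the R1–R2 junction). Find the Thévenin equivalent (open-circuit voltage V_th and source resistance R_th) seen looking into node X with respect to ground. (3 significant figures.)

V_th ≈ 5.37 V, R_th ≈ 5.86 MΩ

Open-circuit (no load on X): V_th = V_in · R2/(R1 + R2) = 8.36 × 16.4/(9.130 + 16.4) = 5.370 V.
With V_in suppressed (replaced by a short), R_th = R1 ‖ R2 = (9.130 × 16.4)/(9.130 + 16.4) = 5.865 MΩ.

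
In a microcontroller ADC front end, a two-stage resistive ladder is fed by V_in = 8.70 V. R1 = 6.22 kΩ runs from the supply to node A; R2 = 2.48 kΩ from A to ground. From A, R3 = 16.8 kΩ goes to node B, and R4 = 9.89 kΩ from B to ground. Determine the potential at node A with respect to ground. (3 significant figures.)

Looking into the second stage from A: R3 + R4 = 26.69 kΩ appears in parallel with R2.
Effective lower resistance at A: R2 ‖ 26.69 = 2.269 kΩ.
First divider: V_A = V_in · 2.269/(6.22 + 2.269) = 2.326 V.

V_A ≈ 2.33 V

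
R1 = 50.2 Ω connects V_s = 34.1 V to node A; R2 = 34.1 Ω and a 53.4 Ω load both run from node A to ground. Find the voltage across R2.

V_out ≈ 9.99 V

R2 ‖ R_L = (34.1 × 53.4)/(34.1 + 53.4) = 20.81 Ω.
Voltage divider with the loaded lower leg: V_out = 34.1 × 20.81/(50.2 + 20.81) = 34.1 × 0.2931 = 9.994 V.
(Unloaded it would be 13.8 V; the load pulls it down.)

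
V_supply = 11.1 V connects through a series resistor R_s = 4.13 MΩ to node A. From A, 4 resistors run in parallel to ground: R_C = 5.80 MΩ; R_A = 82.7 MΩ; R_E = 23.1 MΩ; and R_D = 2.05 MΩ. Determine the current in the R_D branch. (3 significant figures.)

I ≈ 1.37 µA

Parallel bank: R_p = 1/(1/5.80 + 1/82.7 + 1/23.1 + 1/2.05) = 1.397 MΩ.
V_A by voltage divider: V_A = 11.1 × 1.397/(4.13 + 1.397) = 2.806 V.
I(R_D) = V_A / R_D = 2.806/2.05 = 1.369 µA.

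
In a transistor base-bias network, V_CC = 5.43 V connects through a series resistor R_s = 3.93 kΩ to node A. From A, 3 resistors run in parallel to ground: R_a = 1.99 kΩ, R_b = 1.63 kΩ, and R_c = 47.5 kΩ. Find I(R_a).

Combine the parallel branches: R_p = (1/1.99 + 1/1.63 + 1/47.5)⁻¹ = 0.8795 kΩ.
V_A = 5.43 × 0.8795/4.809 = 0.9929 V.
I(R_a) = V_A / R_a = 0.9929/1.99 = 0.4990 mA.
(Check via current divider: I_total = 1.129 mA; share G_k/ΣG = 0.4419 → same result.)

I ≈ 0.499 mA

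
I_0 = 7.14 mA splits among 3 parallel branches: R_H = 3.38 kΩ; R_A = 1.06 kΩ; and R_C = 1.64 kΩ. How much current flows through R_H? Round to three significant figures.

Total conductance ΣG = 1/3.38 + 1/1.06 + 1/1.64 = 1.849 (units of 1/kΩ).
By the current-divider rule, I = I_0 · G_k/ΣG = 7.14 × 0.1600 = 1.142 mA.

I ≈ 1.14 mA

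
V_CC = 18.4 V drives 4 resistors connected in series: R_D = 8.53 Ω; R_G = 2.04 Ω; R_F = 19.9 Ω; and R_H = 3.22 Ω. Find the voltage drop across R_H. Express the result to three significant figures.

V ≈ 1.76 V

Series total: ΣR = 8.53 + 2.04 + 19.9 + 3.22 = 33.69 Ω.
By the voltage-divider rule, V = 18.4 × 3.220/33.69 = 1.759 V.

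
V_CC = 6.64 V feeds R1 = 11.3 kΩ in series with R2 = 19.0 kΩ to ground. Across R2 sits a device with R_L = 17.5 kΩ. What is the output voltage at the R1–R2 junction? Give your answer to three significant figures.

V_out ≈ 2.96 V

R2 ‖ R_L = (19.0 × 17.5)/(19.0 + 17.5) = 9.110 kΩ.
Then V_out = V_CC · R2'/(R1 + R2') = 6.64 × 9.110/20.41 = 2.964 V.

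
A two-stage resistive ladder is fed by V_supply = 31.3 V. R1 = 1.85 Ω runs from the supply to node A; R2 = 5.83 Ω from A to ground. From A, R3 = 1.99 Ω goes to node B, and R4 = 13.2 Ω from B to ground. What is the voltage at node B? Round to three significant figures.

Looking into the second stage from A: R3 + R4 = 15.19 Ω appears in parallel with R2.
R2 ‖ (R3+R4) = 4.213 Ω.
First divider: V_A = V_supply · 4.213/(1.85 + 4.213) = 21.75 V.
Stage 2 is unloaded, so V_B = V_A · R4/(R3+R4) = 21.75 × 13.2/15.19 = 18.90 V.

V_B ≈ 18.9 V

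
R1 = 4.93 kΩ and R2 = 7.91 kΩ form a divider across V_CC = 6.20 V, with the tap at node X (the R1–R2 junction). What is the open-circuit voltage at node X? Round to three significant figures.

V_th ≈ 3.82 V

Open-circuit (no load on X): V_th = V_CC · R2/(R1 + R2) = 6.20 × 7.91/(4.930 + 7.91) = 3.819 V.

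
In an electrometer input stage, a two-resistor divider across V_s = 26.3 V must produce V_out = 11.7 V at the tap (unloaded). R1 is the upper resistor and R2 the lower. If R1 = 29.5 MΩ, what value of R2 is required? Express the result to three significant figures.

The divider ratio is R2/(R1+R2) = 11.7/26.3 = 0.4449.
R2 = R1 · 0.4449/(1 − 0.4449) = 23.64 MΩ.

R2 ≈ 23.6 MΩ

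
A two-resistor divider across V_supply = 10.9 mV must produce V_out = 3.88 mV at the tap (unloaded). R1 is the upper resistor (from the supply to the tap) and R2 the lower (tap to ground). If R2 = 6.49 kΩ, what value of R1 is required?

R1 ≈ 11.7 kΩ

V_out/V_supply = R2/(R1+R2) = 0.3560.
R1 = R2·(1/k − 1) = 6.49 × 1.809 = 11.74 kΩ.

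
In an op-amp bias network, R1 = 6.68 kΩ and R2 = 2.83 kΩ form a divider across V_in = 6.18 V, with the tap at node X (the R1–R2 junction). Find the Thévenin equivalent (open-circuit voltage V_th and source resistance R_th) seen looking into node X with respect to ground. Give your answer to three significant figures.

V_th ≈ 1.84 V, R_th ≈ 1.99 kΩ

Open-circuit (no load on X): V_th = V_in · R2/(R1 + R2) = 6.18 × 2.83/(6.680 + 2.83) = 1.839 V.
With V_in suppressed (replaced by a short), R_th = R1 ‖ R2 = (6.680 × 2.83)/(6.680 + 2.83) = 1.988 kΩ.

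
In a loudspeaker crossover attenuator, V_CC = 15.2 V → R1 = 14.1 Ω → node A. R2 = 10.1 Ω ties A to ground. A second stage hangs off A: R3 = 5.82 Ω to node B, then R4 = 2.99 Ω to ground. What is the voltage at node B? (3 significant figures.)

Node A sees R2 in parallel with the series input of stage 2, R3 + R4 = 8.810 Ω.
Effective lower resistance at A: R2 ‖ 8.810 = 4.705 Ω.
V_A = 15.2 × 4.705/(14.1 + 4.705) = 3.803 V.
Then the unloaded second divider: V_B = V_A × R4/(R3+R4) = 3.803 × 0.3394 = 1.291 V.

V_B ≈ 1.29 V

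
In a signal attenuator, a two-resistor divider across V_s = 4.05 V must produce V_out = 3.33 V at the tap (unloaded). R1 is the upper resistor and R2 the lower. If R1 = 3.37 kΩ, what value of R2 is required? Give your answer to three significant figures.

R2 ≈ 15.6 kΩ

The divider ratio is R2/(R1+R2) = 3.33/4.05 = 0.8222.
Rearranging, R2 = R1·k/(1−k) = 3.37 × 4.625 = 15.59 kΩ.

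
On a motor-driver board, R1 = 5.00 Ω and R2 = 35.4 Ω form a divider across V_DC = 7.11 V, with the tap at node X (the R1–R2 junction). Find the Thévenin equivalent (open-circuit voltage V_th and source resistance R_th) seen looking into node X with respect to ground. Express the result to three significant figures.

V_th ≈ 6.23 V, R_th ≈ 4.38 Ω

V_th is the unloaded tap voltage: V_DC · R2/(R1+R2) = 7.11 × 0.8762 = 6.230 V.
With V_DC suppressed (replaced by a short), R_th = R1 ‖ R2 = (5.000 × 35.4)/(5.000 + 35.4) = 4.381 Ω.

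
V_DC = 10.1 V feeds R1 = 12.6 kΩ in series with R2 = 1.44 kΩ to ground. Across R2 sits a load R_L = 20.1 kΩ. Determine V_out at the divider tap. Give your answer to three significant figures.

First combine the lower leg with the load: R2 ‖ R_L = 1.344 kΩ.
Then V_out = V_DC · R2'/(R1 + R2') = 10.1 × 1.344/13.94 = 0.9733 V.
(Unloaded it would be 1.04 V; the load pulls it down.)

V_out ≈ 0.973 V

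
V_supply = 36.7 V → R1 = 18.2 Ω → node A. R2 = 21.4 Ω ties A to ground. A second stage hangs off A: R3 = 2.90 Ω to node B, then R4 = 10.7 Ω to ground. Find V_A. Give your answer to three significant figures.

V_A ≈ 11.5 V

Node A sees R2 in parallel with the series input of stage 2, R3 + R4 = 13.60 Ω.
R2 ‖ (R3+R4) = 8.315 Ω.
So V_A = 36.7 × 0.3136 = 11.51 V.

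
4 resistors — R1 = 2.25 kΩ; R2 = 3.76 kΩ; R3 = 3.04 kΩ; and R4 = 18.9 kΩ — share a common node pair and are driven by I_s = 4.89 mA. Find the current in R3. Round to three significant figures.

I ≈ 1.47 mA

Conductances: ΣG = 1/2.25 + 1/3.76 + 1/3.04 + 1/18.9 = 1.092 (1/kΩ).
Current divider: I(R3) = I_s · G_k/ΣG = 4.89 × (0.3289/1.092) = 4.89 × 0.3012 = 1.473 mA.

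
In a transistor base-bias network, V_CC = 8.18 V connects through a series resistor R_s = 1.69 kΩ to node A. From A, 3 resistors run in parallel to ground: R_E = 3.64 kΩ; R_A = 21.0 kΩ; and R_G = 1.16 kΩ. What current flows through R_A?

I ≈ 0.130 mA

Combine the parallel branches: R_p = (1/3.64 + 1/21.0 + 1/1.16)⁻¹ = 0.8443 kΩ.
V_A = 8.18 × 0.8443/2.534 = 2.725 V.
I(R_A) = V_A / R_A = 2.725/21.0 = 0.1298 mA.
(Check via current divider: I_total = 3.228 mA; share G_k/ΣG = 0.04020 → same result.)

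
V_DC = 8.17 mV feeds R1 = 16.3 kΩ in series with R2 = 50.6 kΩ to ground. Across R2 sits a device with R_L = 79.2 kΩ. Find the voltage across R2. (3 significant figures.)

V_out ≈ 5.35 mV

R2 ‖ R_L = (50.6 × 79.2)/(50.6 + 79.2) = 30.87 kΩ.
Now apply the divider: V_out = 8.17 × 0.6545 = 5.347 mV.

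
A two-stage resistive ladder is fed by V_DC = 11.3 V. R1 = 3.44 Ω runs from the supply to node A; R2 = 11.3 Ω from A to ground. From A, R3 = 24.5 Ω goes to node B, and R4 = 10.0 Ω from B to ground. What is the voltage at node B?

V_B ≈ 2.33 V

Node A sees R2 in parallel with the series input of stage 2, R3 + R4 = 34.50 Ω.
Effective lower resistance at A: R2 ‖ 34.50 = 8.512 Ω.
So V_A = 11.3 × 0.7122 = 8.048 V.
Then the unloaded second divider: V_B = V_A × R4/(R3+R4) = 8.048 × 0.2899 = 2.333 V.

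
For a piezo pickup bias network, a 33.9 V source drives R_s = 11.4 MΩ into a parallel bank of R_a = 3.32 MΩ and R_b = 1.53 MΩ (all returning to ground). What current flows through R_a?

Parallel bank: R_p = 1/(1/3.32 + 1/1.53) = 1.047 MΩ.
V_A by voltage divider: V_A = 33.9 × 1.047/(11.4 + 1.047) = 2.852 V.
Branch current I = V_A/R_a = 2.852/3.32 = 0.8592 µA.

I ≈ 0.859 µA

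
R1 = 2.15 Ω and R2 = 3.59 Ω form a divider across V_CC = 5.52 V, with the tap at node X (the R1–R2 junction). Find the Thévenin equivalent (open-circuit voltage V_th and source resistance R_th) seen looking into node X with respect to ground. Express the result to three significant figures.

Open-circuit (no load on X): V_th = V_CC · R2/(R1 + R2) = 5.52 × 3.59/(2.150 + 3.59) = 3.452 V.
With V_CC suppressed (replaced by a short), R_th = R1 ‖ R2 = (2.150 × 3.59)/(2.150 + 3.59) = 1.345 Ω.

V_th ≈ 3.45 V, R_th ≈ 1.34 Ω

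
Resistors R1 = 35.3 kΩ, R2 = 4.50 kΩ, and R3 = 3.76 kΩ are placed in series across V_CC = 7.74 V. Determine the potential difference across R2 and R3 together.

Total series resistance ΣR = 35.3 + 4.50 + 3.76 = 43.56 kΩ.
R_{R2..R3} = 4.50 + 3.76 = 8.260 kΩ.
By the voltage-divider rule, V = 7.74 × 8.260/43.56 = 1.468 V.

V ≈ 1.47 V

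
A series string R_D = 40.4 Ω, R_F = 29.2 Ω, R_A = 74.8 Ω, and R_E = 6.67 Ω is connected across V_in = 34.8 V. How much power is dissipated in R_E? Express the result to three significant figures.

ΣR = 151.1 Ω → I = 34.8/151.1 = 0.2304 A.
V(R_E) = I·R = 1.536 V; P = V·I = 1.536 × 0.2304 = 0.3539 W.

P ≈ 0.354 W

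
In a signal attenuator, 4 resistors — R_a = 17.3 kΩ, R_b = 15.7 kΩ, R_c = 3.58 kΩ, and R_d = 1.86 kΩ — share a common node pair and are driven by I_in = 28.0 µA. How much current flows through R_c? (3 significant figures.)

I ≈ 8.33 µA

ΣG = 1/17.3 + 1/15.7 + 1/3.58 + 1/1.86 = 0.9385.
By the current-divider rule, I = I_in · G_k/ΣG = 28.0 × 0.2976 = 8.334 µA.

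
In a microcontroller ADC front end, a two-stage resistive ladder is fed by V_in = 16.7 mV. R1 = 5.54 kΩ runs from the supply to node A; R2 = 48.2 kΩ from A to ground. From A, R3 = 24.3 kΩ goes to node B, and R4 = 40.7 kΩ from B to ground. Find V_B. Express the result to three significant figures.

The second stage (R3 + R4 = 65.00 kΩ) loads node A in parallel with R2.
R2 ‖ (R3+R4) = 27.68 kΩ.
First divider: V_A = V_in · 27.68/(5.54 + 27.68) = 13.91 mV.
V_B = V_A × 0.6262 = 8.713 mV.

V_B ≈ 8.71 mV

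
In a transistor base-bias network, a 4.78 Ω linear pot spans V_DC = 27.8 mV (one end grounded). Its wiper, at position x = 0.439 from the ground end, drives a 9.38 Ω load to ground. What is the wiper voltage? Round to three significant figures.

Split the track: R_lower = x·R_p = 2.098 Ω, R_upper = (1−x)·R_p = 2.682 Ω.
(x·R_p) ‖ R_L = 1.715 Ω.
Loaded-divider output: V_out = 27.8 × 0.3900 = 10.84 mV.

V_out ≈ 10.8 mV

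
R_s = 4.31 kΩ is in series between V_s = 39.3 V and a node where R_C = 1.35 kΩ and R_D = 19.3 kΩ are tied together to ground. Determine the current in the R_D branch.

Equivalent of the parallel group: R_p = 1.262 kΩ.
V_A by voltage divider: V_A = 39.3 × 1.262/(4.31 + 1.262) = 8.900 V.
I(R_D) = V_A / R_D = 8.900/19.3 = 0.4611 mA.
(Check via current divider: I_total = 7.053 mA; share G_k/ΣG = 0.06538 → same result.)

I ≈ 0.461 mA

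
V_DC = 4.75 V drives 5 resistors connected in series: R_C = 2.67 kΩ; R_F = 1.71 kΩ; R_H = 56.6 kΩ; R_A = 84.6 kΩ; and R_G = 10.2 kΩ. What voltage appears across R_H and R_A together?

Series total: ΣR = 2.67 + 1.71 + 56.6 + 84.6 + 10.2 = 155.8 kΩ.
R_{R_H..R_A} = 56.6 + 84.6 = 141.2 kΩ.
V = V_DC · R/ΣR = 4.75 × 0.9064 = 4.305 V.

V ≈ 4.31 V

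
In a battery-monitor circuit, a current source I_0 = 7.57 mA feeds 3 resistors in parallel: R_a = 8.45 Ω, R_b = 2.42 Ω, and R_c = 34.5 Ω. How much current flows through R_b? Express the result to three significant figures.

I ≈ 5.58 mA

Conductances: ΣG = 1/8.45 + 1/2.42 + 1/34.5 = 0.5606 (1/Ω).
R_b takes the fraction G_k/ΣG = 0.4132/0.5606 = 0.7372, so I = 7.57 × 0.7372 = 5.580 mA.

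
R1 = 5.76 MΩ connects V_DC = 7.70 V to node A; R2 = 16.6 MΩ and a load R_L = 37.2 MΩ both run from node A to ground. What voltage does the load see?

R2 ‖ R_L = (16.6 × 37.2)/(16.6 + 37.2) = 11.48 MΩ.
Now apply the divider: V_out = 7.70 × 0.6659 = 5.127 V.
(Unloaded it would be 5.72 V; the load pulls it down.)

V_out ≈ 5.13 V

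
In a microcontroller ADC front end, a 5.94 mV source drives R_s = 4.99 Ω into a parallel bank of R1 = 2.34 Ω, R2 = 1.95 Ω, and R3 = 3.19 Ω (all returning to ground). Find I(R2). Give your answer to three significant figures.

Parallel bank: R_p = 1/(1/2.34 + 1/1.95 + 1/3.19) = 0.7977 Ω.
V_A by voltage divider: V_A = 5.94 × 0.7977/(4.99 + 0.7977) = 0.8187 mV.
I(R2) = V_A / R2 = 0.8187/1.95 = 0.4198 mA.

I ≈ 0.420 mA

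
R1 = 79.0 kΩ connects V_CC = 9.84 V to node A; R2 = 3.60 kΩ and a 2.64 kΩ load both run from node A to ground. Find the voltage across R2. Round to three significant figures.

First combine the lower leg with the load: R2 ‖ R_L = 1.523 kΩ.
Then V_out = V_CC · R2'/(R1 + R2') = 9.84 × 1.523/80.52 = 0.1861 V.
(Unloaded it would be 0.429 V; the load pulls it down.)

V_out ≈ 0.186 V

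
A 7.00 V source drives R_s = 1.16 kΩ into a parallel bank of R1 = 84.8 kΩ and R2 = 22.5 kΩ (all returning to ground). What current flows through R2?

Equivalent of the parallel group: R_p = 17.78 kΩ.
V_A by voltage divider: V_A = 7.00 × 17.78/(1.16 + 17.78) = 6.571 V.
Branch current I = V_A/R2 = 6.571/22.5 = 0.2921 mA.
(Check via current divider: I_total = 0.3696 mA; share G_k/ΣG = 0.7903 → same result.)

I ≈ 0.292 mA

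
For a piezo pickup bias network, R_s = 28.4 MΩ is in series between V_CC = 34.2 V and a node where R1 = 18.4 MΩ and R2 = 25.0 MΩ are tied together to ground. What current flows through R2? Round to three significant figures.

I ≈ 0.372 µA

Parallel bank: R_p = 1/(1/18.4 + 1/25.0) = 10.60 MΩ.
V_A by voltage divider: V_A = 34.2 × 10.60/(28.4 + 10.60) = 9.295 V.
Branch current I = V_A/R2 = 9.295/25.0 = 0.3718 µA.
(Equivalently: I_total = 0.8769 µA, then current-divider fraction G_k/ΣG = 0.4240.)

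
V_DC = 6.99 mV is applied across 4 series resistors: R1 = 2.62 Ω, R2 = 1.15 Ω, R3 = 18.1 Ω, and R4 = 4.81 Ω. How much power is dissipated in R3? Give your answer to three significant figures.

P ≈ 1.24 µW

Series current I = V_DC/ΣR = 6.99/26.68 = 0.2620 mA.
V(R3) = I·R = 4.742 mV; P = V·I = 4.742 × 0.2620 = 1.242 µW.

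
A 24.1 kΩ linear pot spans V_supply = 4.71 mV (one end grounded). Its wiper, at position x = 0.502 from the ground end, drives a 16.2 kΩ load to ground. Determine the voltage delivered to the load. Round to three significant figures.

V_out ≈ 1.72 mV

Lower segment x·R_p = 12.10 kΩ; upper segment (1−x)·R_p = 12.00 kΩ.
R_L loads the lower segment: effective lower R = 6.926 kΩ.
Loaded-divider output: V_out = 4.71 × 0.3659 = 1.723 mV.
(Unloaded: V_out = x·V_supply = 2.36 mV.)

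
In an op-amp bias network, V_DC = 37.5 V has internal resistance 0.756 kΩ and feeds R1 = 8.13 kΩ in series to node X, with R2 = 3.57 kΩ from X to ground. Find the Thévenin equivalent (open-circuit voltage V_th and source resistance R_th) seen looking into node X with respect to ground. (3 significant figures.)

R1' = 0.756 + 8.13 = 8.886 kΩ (source resistance + R1).
V_th is the unloaded tap voltage: V_DC · R2/(R1'+R2) = 37.5 × 0.2866 = 10.75 V.
Looking into X with the source shorted: R_th = R1'·R2/(R1'+R2) = 8.886 × 3.57/12.46 = 2.547 kΩ.

V_th ≈ 10.7 V, R_th ≈ 2.55 kΩ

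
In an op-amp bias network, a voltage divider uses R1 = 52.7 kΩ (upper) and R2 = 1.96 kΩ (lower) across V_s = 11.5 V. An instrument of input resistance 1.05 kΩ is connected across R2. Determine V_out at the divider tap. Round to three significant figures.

R2 ‖ R_L = (1.96 × 1.05)/(1.96 + 1.05) = 0.6837 kΩ.
Then V_out = V_s · R2'/(R1 + R2') = 11.5 × 0.6837/53.38 = 0.1473 V.

V_out ≈ 0.147 V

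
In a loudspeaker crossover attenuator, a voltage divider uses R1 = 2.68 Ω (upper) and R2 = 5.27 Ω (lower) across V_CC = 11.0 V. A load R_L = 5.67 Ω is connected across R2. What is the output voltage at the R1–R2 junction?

R2 ‖ R_L = (5.27 × 5.67)/(5.27 + 5.67) = 2.731 Ω.
Then V_out = V_CC · R2'/(R1 + R2') = 11.0 × 2.731/5.411 = 5.552 V.

V_out ≈ 5.55 V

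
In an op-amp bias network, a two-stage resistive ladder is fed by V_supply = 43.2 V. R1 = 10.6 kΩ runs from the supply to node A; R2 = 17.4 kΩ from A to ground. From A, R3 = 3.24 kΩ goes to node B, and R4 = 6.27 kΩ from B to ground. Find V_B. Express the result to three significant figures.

V_B ≈ 10.5 V

Node A sees R2 in parallel with the series input of stage 2, R3 + R4 = 9.510 kΩ.
Effective lower resistance at A: R2 ‖ 9.510 = 6.149 kΩ.
V_A = 43.2 × 6.149/(10.6 + 6.149) = 15.86 V.
Then the unloaded second divider: V_B = V_A × R4/(R3+R4) = 15.86 × 0.6593 = 10.46 V.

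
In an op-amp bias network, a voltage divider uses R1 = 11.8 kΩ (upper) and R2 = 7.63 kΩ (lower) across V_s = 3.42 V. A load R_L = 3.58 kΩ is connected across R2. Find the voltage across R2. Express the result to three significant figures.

V_out ≈ 0.585 V

First combine the lower leg with the load: R2 ‖ R_L = 2.437 kΩ.
Voltage divider with the loaded lower leg: V_out = 3.42 × 2.437/(11.8 + 2.437) = 3.42 × 0.1712 = 0.5854 V.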